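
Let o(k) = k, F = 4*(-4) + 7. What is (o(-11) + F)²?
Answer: 400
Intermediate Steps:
F = -9 (F = -16 + 7 = -9)
(o(-11) + F)² = (-11 - 9)² = (-20)² = 400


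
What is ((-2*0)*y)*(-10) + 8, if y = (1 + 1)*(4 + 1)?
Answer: 8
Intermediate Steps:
y = 10 (y = 2*5 = 10)
((-2*0)*y)*(-10) + 8 = (-2*0*10)*(-10) + 8 = (0*10)*(-10) + 8 = 0*(-10) + 8 = 0 + 8 = 8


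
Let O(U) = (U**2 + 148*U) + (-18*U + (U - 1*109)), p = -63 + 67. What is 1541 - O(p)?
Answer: 1110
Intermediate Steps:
p = 4
O(U) = -109 + U**2 + 131*U (O(U) = (U**2 + 148*U) + (-18*U + (U - 109)) = (U**2 + 148*U) + (-18*U + (-109 + U)) = (U**2 + 148*U) + (-109 - 17*U) = -109 + U**2 + 131*U)
1541 - O(p) = 1541 - (-109 + 4**2 + 131*4) = 1541 - (-109 + 16 + 524) = 1541 - 1*431 = 1541 - 431 = 1110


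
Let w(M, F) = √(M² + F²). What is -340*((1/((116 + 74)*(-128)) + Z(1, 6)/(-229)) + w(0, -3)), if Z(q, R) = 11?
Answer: -279481547/278464 ≈ -1003.7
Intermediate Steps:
w(M, F) = √(F² + M²)
-340*((1/((116 + 74)*(-128)) + Z(1, 6)/(-229)) + w(0, -3)) = -340*((1/((116 + 74)*(-128)) + 11/(-229)) + √((-3)² + 0²)) = -340*((-1/128/190 + 11*(-1/229)) + √(9 + 0)) = -340*(((1/190)*(-1/128) - 11/229) + √9) = -340*((-1/24320 - 11/229) + 3) = -340*(-267749/5569280 + 3) = -340*16440091/5569280 = -279481547/278464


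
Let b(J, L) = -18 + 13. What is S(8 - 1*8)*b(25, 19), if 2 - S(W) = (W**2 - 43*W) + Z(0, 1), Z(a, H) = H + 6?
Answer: 25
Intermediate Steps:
b(J, L) = -5
Z(a, H) = 6 + H
S(W) = -5 - W**2 + 43*W (S(W) = 2 - ((W**2 - 43*W) + (6 + 1)) = 2 - ((W**2 - 43*W) + 7) = 2 - (7 + W**2 - 43*W) = 2 + (-7 - W**2 + 43*W) = -5 - W**2 + 43*W)
S(8 - 1*8)*b(25, 19) = (-5 - (8 - 1*8)**2 + 43*(8 - 1*8))*(-5) = (-5 - (8 - 8)**2 + 43*(8 - 8))*(-5) = (-5 - 1*0**2 + 43*0)*(-5) = (-5 - 1*0 + 0)*(-5) = (-5 + 0 + 0)*(-5) = -5*(-5) = 25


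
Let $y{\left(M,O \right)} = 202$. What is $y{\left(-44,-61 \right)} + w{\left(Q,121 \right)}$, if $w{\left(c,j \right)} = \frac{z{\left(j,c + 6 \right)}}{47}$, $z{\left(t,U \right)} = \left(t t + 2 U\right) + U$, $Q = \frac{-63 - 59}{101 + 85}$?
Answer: $\frac{748682}{1457} \approx 513.85$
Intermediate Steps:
$Q = - \frac{61}{93}$ ($Q = - \frac{122}{186} = \left(-122\right) \frac{1}{186} = - \frac{61}{93} \approx -0.65591$)
$z{\left(t,U \right)} = t^{2} + 3 U$ ($z{\left(t,U \right)} = \left(t^{2} + 2 U\right) + U = t^{2} + 3 U$)
$w{\left(c,j \right)} = \frac{18}{47} + \frac{j^{2}}{47} + \frac{3 c}{47}$ ($w{\left(c,j \right)} = \frac{j^{2} + 3 \left(c + 6\right)}{47} = \left(j^{2} + 3 \left(6 + c\right)\right) \frac{1}{47} = \left(j^{2} + \left(18 + 3 c\right)\right) \frac{1}{47} = \left(18 + j^{2} + 3 c\right) \frac{1}{47} = \frac{18}{47} + \frac{j^{2}}{47} + \frac{3 c}{47}$)
$y{\left(-44,-61 \right)} + w{\left(Q,121 \right)} = 202 + \left(\frac{18}{47} + \frac{121^{2}}{47} + \frac{3}{47} \left(- \frac{61}{93}\right)\right) = 202 + \left(\frac{18}{47} + \frac{1}{47} \cdot 14641 - \frac{61}{1457}\right) = 202 + \left(\frac{18}{47} + \frac{14641}{47} - \frac{61}{1457}\right) = 202 + \frac{454368}{1457} = \frac{748682}{1457}$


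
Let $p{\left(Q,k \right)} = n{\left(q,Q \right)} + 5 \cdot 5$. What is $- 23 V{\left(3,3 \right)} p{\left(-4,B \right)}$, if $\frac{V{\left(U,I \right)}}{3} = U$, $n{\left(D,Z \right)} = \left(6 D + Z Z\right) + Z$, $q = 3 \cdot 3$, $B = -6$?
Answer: $-18837$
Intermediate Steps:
$q = 9$
$n{\left(D,Z \right)} = Z + Z^{2} + 6 D$ ($n{\left(D,Z \right)} = \left(6 D + Z^{2}\right) + Z = \left(Z^{2} + 6 D\right) + Z = Z + Z^{2} + 6 D$)
$V{\left(U,I \right)} = 3 U$
$p{\left(Q,k \right)} = 79 + Q + Q^{2}$ ($p{\left(Q,k \right)} = \left(Q + Q^{2} + 6 \cdot 9\right) + 5 \cdot 5 = \left(Q + Q^{2} + 54\right) + 25 = \left(54 + Q + Q^{2}\right) + 25 = 79 + Q + Q^{2}$)
$- 23 V{\left(3,3 \right)} p{\left(-4,B \right)} = - 23 \cdot 3 \cdot 3 \left(79 - 4 + \left(-4\right)^{2}\right) = \left(-23\right) 9 \left(79 - 4 + 16\right) = \left(-207\right) 91 = -18837$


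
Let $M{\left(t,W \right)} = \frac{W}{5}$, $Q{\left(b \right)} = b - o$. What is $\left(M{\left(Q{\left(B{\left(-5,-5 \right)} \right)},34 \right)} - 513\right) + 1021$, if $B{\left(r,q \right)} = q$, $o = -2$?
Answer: $\frac{2574}{5} \approx 514.8$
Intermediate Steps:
$Q{\left(b \right)} = 2 + b$ ($Q{\left(b \right)} = b - -2 = b + 2 = 2 + b$)
$M{\left(t,W \right)} = \frac{W}{5}$ ($M{\left(t,W \right)} = W \frac{1}{5} = \frac{W}{5}$)
$\left(M{\left(Q{\left(B{\left(-5,-5 \right)} \right)},34 \right)} - 513\right) + 1021 = \left(\frac{1}{5} \cdot 34 - 513\right) + 1021 = \left(\frac{34}{5} - 513\right) + 1021 = - \frac{2531}{5} + 1021 = \frac{2574}{5}$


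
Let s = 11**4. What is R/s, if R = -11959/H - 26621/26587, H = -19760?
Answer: -208077027/7691782875920 ≈ -2.7052e-5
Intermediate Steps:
s = 14641
R = -208077027/525359120 (R = -11959/(-19760) - 26621/26587 = -11959*(-1/19760) - 26621*1/26587 = 11959/19760 - 26621/26587 = -208077027/525359120 ≈ -0.39607)
R/s = -208077027/525359120/14641 = -208077027/525359120*1/14641 = -208077027/7691782875920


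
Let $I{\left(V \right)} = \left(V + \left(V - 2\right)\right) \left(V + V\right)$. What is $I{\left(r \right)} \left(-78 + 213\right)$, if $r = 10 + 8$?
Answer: $165240$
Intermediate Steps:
$r = 18$
$I{\left(V \right)} = 2 V \left(-2 + 2 V\right)$ ($I{\left(V \right)} = \left(V + \left(-2 + V\right)\right) 2 V = \left(-2 + 2 V\right) 2 V = 2 V \left(-2 + 2 V\right)$)
$I{\left(r \right)} \left(-78 + 213\right) = 4 \cdot 18 \left(-1 + 18\right) \left(-78 + 213\right) = 4 \cdot 18 \cdot 17 \cdot 135 = 1224 \cdot 135 = 165240$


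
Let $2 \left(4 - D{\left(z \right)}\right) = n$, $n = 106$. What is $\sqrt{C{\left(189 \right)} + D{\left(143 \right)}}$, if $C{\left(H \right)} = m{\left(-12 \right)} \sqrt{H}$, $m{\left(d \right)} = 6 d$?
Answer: $\sqrt{-49 - 216 \sqrt{21}} \approx 32.231 i$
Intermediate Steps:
$C{\left(H \right)} = - 72 \sqrt{H}$ ($C{\left(H \right)} = 6 \left(-12\right) \sqrt{H} = - 72 \sqrt{H}$)
$D{\left(z \right)} = -49$ ($D{\left(z \right)} = 4 - 53 = -49$)
$\sqrt{C{\left(189 \right)} + D{\left(143 \right)}} = \sqrt{- 72 \sqrt{189} - 49} = \sqrt{- 72 \cdot 3 \sqrt{21} - 49} = \sqrt{- 216 \sqrt{21} - 49} = \sqrt{-49 - 216 \sqrt{21}}$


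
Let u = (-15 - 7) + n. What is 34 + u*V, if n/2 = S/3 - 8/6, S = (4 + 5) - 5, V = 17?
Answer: -340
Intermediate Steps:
S = 4 (S = 9 - 5 = 4)
n = 0 (n = 2*(4/3 - 8/6) = 2*(4*(⅓) - 8*⅙) = 2*(4/3 - 4/3) = 2*0 = 0)
u = -22 (u = (-15 - 7) + 0 = -22 + 0 = -22)
34 + u*V = 34 - 22*17 = 34 - 374 = -340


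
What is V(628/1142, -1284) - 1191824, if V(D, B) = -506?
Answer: -1192330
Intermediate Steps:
V(628/1142, -1284) - 1191824 = -506 - 1191824 = -1192330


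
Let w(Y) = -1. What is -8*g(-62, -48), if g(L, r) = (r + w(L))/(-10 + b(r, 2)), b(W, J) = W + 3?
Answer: -392/55 ≈ -7.1273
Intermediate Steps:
b(W, J) = 3 + W
g(L, r) = (-1 + r)/(-7 + r) (g(L, r) = (r - 1)/(-10 + (3 + r)) = (-1 + r)/(-7 + r))
-8*g(-62, -48) = -8*(-1 - 48)/(-7 - 48) = -8*(-49)/(-55) = -(-8)*(-49)/55 = -8*49/55 = -392/55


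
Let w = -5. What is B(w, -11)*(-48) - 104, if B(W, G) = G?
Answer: 424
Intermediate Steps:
B(w, -11)*(-48) - 104 = -11*(-48) - 104 = 528 - 104 = 424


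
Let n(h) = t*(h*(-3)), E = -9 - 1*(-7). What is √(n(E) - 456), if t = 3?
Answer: I*√438 ≈ 20.928*I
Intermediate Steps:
E = -2 (E = -9 + 7 = -2)
n(h) = -9*h (n(h) = 3*(h*(-3)) = 3*(-3*h) = -9*h)
√(n(E) - 456) = √(-9*(-2) - 456) = √(18 - 456) = √(-438) = I*√438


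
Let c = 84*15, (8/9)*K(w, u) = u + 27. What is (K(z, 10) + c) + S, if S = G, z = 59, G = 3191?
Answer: 35941/8 ≈ 4492.6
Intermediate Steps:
K(w, u) = 243/8 + 9*u/8 (K(w, u) = 9*(u + 27)/8 = 9*(27 + u)/8 = 243/8 + 9*u/8)
S = 3191
c = 1260
(K(z, 10) + c) + S = ((243/8 + (9/8)*10) + 1260) + 3191 = ((243/8 + 45/4) + 1260) + 3191 = (333/8 + 1260) + 3191 = 10413/8 + 3191 = 35941/8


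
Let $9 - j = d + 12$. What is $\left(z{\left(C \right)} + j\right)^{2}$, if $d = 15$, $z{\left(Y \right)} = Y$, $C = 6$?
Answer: $144$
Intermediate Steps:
$j = -18$ ($j = 9 - \left(15 + 12\right) = 9 - 27 = -18$)
$\left(z{\left(C \right)} + j\right)^{2} = \left(6 - 18\right)^{2} = \left(-12\right)^{2} = 144$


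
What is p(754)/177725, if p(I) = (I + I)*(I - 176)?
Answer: 871624/177725 ≈ 4.9043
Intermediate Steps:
p(I) = 2*I*(-176 + I) (p(I) = (2*I)*(-176 + I) = 2*I*(-176 + I))
p(754)/177725 = (2*754*(-176 + 754))/177725 = (2*754*578)*(1/177725) = 871624*(1/177725) = 871624/177725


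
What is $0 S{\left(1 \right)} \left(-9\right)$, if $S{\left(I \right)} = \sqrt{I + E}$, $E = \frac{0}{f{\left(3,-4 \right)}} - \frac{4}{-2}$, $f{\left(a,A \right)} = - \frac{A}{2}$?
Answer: $0$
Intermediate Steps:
$f{\left(a,A \right)} = - \frac{A}{2}$
$E = 2$ ($E = \frac{0}{\left(- \frac{1}{2}\right) \left(-4\right)} - \frac{4}{-2} = \frac{0}{2} - -2 = 0 \cdot \frac{1}{2} + 2 = 0 + 2 = 2$)
$S{\left(I \right)} = \sqrt{2 + I}$ ($S{\left(I \right)} = \sqrt{I + 2} = \sqrt{2 + I}$)
$0 S{\left(1 \right)} \left(-9\right) = 0 \sqrt{2 + 1} \left(-9\right) = 0 \sqrt{3} \left(-9\right) = 0 \left(-9\right) = 0$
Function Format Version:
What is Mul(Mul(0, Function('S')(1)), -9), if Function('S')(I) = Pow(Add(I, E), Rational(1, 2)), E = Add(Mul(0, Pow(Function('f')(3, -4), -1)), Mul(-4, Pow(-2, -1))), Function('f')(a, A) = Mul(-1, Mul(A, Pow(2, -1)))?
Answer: 0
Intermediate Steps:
Function('f')(a, A) = Mul(Rational(-1, 2), A) (Function('f')(a, A) = Mul(-1, Mul(A, Rational(1, 2))) = Mul(-1, Mul(Rational(1, 2), A)) = Mul(Rational(-1, 2), A))
E = 2 (E = Add(Mul(0, Pow(Mul(Rational(-1, 2), -4), -1)), Mul(-4, Pow(-2, -1))) = Add(Mul(0, Pow(2, -1)), Mul(-4, Rational(-1, 2))) = Add(Mul(0, Rational(1, 2)), 2) = Add(0, 2) = 2)
Function('S')(I) = Pow(Add(2, I), Rational(1, 2)) (Function('S')(I) = Pow(Add(I, 2), Rational(1, 2)) = Pow(Add(2, I), Rational(1, 2)))
Mul(Mul(0, Function('S')(1)), -9) = Mul(Mul(0, Pow(Add(2, 1), Rational(1, 2))), -9) = Mul(Mul(0, Pow(3, Rational(1, 2))), -9) = Mul(0, -9) = 0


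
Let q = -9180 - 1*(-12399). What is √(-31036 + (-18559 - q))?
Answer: I*√52814 ≈ 229.81*I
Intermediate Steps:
q = 3219 (q = -9180 + 12399 = 3219)
√(-31036 + (-18559 - q)) = √(-31036 + (-18559 - 1*3219)) = √(-31036 + (-18559 - 3219)) = √(-31036 - 21778) = √(-52814) = I*√52814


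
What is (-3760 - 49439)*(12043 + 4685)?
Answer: -889912872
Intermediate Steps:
(-3760 - 49439)*(12043 + 4685) = -53199*16728 = -889912872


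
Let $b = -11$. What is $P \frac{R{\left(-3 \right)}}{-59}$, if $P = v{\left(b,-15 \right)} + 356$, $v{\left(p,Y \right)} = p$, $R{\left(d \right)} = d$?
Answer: $\frac{1035}{59} \approx 17.542$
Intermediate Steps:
$P = 345$ ($P = -11 + 356 = 345$)
$P \frac{R{\left(-3 \right)}}{-59} = 345 \left(- \frac{3}{-59}\right) = 345 \left(\left(-3\right) \left(- \frac{1}{59}\right)\right) = 345 \cdot \frac{3}{59} = \frac{1035}{59}$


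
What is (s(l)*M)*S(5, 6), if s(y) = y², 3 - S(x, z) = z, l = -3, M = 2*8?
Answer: -432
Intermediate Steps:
M = 16
S(x, z) = 3 - z
(s(l)*M)*S(5, 6) = ((-3)²*16)*(3 - 1*6) = (9*16)*(3 - 6) = 144*(-3) = -432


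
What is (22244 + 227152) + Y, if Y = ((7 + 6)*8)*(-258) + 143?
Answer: 222707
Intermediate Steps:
Y = -26689 (Y = (13*8)*(-258) + 143 = 104*(-258) + 143 = -26832 + 143 = -26689)
(22244 + 227152) + Y = (22244 + 227152) - 26689 = 249396 - 26689 = 222707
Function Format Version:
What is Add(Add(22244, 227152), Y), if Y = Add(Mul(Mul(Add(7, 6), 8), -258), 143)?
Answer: 222707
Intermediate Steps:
Y = -26689 (Y = Add(Mul(Mul(13, 8), -258), 143) = Add(Mul(104, -258), 143) = Add(-26832, 143) = -26689)
Add(Add(22244, 227152), Y) = Add(Add(22244, 227152), -26689) = Add(249396, -26689) = 222707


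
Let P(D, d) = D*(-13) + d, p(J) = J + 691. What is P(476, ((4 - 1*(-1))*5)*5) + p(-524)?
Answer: -5896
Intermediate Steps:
p(J) = 691 + J
P(D, d) = d - 13*D (P(D, d) = -13*D + d = d - 13*D)
P(476, ((4 - 1*(-1))*5)*5) + p(-524) = (((4 - 1*(-1))*5)*5 - 13*476) + (691 - 524) = (((4 + 1)*5)*5 - 6188) + 167 = ((5*5)*5 - 6188) + 167 = (25*5 - 6188) + 167 = (125 - 6188) + 167 = -6063 + 167 = -5896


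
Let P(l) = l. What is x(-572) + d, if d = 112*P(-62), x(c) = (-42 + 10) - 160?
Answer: -7136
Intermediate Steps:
x(c) = -192 (x(c) = -32 - 160 = -192)
d = -6944 (d = 112*(-62) = -6944)
x(-572) + d = -192 - 6944 = -7136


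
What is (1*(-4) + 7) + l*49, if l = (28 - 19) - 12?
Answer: -144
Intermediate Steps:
l = -3 (l = 9 - 12 = -3)
(1*(-4) + 7) + l*49 = (1*(-4) + 7) - 3*49 = (-4 + 7) - 147 = 3 - 147 = -144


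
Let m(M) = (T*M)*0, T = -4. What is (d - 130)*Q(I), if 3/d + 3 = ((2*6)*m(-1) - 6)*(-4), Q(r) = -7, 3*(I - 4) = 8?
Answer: 909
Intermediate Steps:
I = 20/3 (I = 4 + (⅓)*8 = 4 + 8/3 = 20/3 ≈ 6.6667)
m(M) = 0 (m(M) = -4*M*0 = 0)
d = ⅐ (d = 3/(-3 + ((2*6)*0 - 6)*(-4)) = 3/(-3 + (12*0 - 6)*(-4)) = 3/(-3 + (0 - 6)*(-4)) = 3/(-3 - 6*(-4)) = 3/(-3 + 24) = 3/21 = 3*(1/21) = ⅐ ≈ 0.14286)
(d - 130)*Q(I) = (⅐ - 130)*(-7) = -909/7*(-7) = 909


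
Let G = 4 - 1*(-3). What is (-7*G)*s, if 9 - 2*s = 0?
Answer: -441/2 ≈ -220.50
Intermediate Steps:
G = 7 (G = 4 + 3 = 7)
s = 9/2 (s = 9/2 - 1/2*0 = 9/2 + 0 = 9/2 ≈ 4.5000)
(-7*G)*s = -7*7*(9/2) = -49*9/2 = -441/2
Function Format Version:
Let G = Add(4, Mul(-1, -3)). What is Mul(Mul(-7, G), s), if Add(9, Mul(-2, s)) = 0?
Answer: Rational(-441, 2) ≈ -220.50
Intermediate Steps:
G = 7 (G = Add(4, 3) = 7)
s = Rational(9, 2) (s = Add(Rational(9, 2), Mul(Rational(-1, 2), 0)) = Add(Rational(9, 2), 0) = Rational(9, 2) ≈ 4.5000)
Mul(Mul(-7, G), s) = Mul(Mul(-7, 7), Rational(9, 2)) = Mul(-49, Rational(9, 2)) = Rational(-441, 2)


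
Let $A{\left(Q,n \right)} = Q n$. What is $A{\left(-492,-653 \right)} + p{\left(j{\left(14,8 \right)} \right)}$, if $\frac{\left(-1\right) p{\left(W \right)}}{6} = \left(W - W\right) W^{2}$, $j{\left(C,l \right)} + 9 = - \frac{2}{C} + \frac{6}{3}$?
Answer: $321276$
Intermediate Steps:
$j{\left(C,l \right)} = -7 - \frac{2}{C}$ ($j{\left(C,l \right)} = -9 + \left(- \frac{2}{C} + \frac{6}{3}\right) = -9 + \left(- \frac{2}{C} + 6 \cdot \frac{1}{3}\right) = -9 + \left(- \frac{2}{C} + 2\right) = -9 + \left(2 - \frac{2}{C}\right) = -7 - \frac{2}{C}$)
$p{\left(W \right)} = 0$ ($p{\left(W \right)} = - 6 \left(W - W\right) W^{2} = - 6 \cdot 0 W^{2} = \left(-6\right) 0 = 0$)
$A{\left(-492,-653 \right)} + p{\left(j{\left(14,8 \right)} \right)} = \left(-492\right) \left(-653\right) + 0 = 321276 + 0 = 321276$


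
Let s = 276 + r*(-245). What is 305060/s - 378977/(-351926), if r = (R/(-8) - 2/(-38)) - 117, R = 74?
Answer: 9057717143827/834335954946 ≈ 10.856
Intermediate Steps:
r = -9591/76 (r = (74/(-8) - 2/(-38)) - 117 = (74*(-⅛) - 2*(-1/38)) - 117 = (-37/4 + 1/19) - 117 = -699/76 - 117 = -9591/76 ≈ -126.20)
s = 2370771/76 (s = 276 - 9591/76*(-245) = 276 + 2349795/76 = 2370771/76 ≈ 31194.)
305060/s - 378977/(-351926) = 305060/(2370771/76) - 378977/(-351926) = 305060*(76/2370771) - 378977*(-1/351926) = 23184560/2370771 + 378977/351926 = 9057717143827/834335954946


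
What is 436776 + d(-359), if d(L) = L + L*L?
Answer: 565298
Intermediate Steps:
d(L) = L + L²
436776 + d(-359) = 436776 - 359*(1 - 359) = 436776 - 359*(-358) = 436776 + 128522 = 565298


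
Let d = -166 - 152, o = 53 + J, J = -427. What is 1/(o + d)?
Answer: -1/692 ≈ -0.0014451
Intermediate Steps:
o = -374 (o = 53 - 427 = -374)
d = -318
1/(o + d) = 1/(-374 - 318) = 1/(-692) = -1/692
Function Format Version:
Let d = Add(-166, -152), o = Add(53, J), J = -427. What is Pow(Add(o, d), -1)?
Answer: Rational(-1, 692) ≈ -0.0014451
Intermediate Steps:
o = -374 (o = Add(53, -427) = -374)
d = -318
Pow(Add(o, d), -1) = Pow(Add(-374, -318), -1) = Pow(-692, -1) = Rational(-1, 692)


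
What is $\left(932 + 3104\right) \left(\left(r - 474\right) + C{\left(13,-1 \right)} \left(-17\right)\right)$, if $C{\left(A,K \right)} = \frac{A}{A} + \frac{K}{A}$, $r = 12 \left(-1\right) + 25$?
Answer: $- \frac{25011092}{13} \approx -1.9239 \cdot 10^{6}$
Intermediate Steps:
$r = 13$ ($r = -12 + 25 = 13$)
$C{\left(A,K \right)} = 1 + \frac{K}{A}$
$\left(932 + 3104\right) \left(\left(r - 474\right) + C{\left(13,-1 \right)} \left(-17\right)\right) = \left(932 + 3104\right) \left(\left(13 - 474\right) + \frac{13 - 1}{13} \left(-17\right)\right) = 4036 \left(\left(13 - 474\right) + \frac{1}{13} \cdot 12 \left(-17\right)\right) = 4036 \left(-461 + \frac{12}{13} \left(-17\right)\right) = 4036 \left(-461 - \frac{204}{13}\right) = 4036 \left(- \frac{6197}{13}\right) = - \frac{25011092}{13}$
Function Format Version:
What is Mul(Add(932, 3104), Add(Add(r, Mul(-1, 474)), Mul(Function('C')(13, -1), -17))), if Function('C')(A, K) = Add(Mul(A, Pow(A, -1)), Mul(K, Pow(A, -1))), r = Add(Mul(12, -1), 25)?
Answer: Rational(-25011092, 13) ≈ -1.9239e+6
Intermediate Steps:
r = 13 (r = Add(-12, 25) = 13)
Function('C')(A, K) = Add(1, Mul(K, Pow(A, -1)))
Mul(Add(932, 3104), Add(Add(r, Mul(-1, 474)), Mul(Function('C')(13, -1), -17))) = Mul(Add(932, 3104), Add(Add(13, Mul(-1, 474)), Mul(Mul(Pow(13, -1), Add(13, -1)), -17))) = Mul(4036, Add(Add(13, -474), Mul(Mul(Rational(1, 13), 12), -17))) = Mul(4036, Add(-461, Mul(Rational(12, 13), -17))) = Mul(4036, Add(-461, Rational(-204, 13))) = Mul(4036, Rational(-6197, 13)) = Rational(-25011092, 13)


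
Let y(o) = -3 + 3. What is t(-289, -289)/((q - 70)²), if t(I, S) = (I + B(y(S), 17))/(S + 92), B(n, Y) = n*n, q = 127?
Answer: 289/640053 ≈ 0.00045153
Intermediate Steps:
y(o) = 0
B(n, Y) = n²
t(I, S) = I/(92 + S) (t(I, S) = (I + 0²)/(S + 92) = (I + 0)/(92 + S) = I/(92 + S))
t(-289, -289)/((q - 70)²) = (-289/(92 - 289))/((127 - 70)²) = (-289/(-197))/(57²) = -289*(-1/197)/3249 = (289/197)*(1/3249) = 289/640053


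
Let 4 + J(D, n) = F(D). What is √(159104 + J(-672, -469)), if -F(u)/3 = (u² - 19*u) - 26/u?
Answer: I*√967421595/28 ≈ 1110.8*I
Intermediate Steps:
F(u) = -3*u² + 57*u + 78/u (F(u) = -3*((u² - 19*u) - 26/u) = -3*(u² - 26/u - 19*u) = -3*u² + 57*u + 78/u)
J(D, n) = -4 + 3*(26 + D²*(19 - D))/D
√(159104 + J(-672, -469)) = √(159104 + (-4 - 3*(-672)² + 57*(-672) + 78/(-672))) = √(159104 + (-4 - 3*451584 - 38304 + 78*(-1/672))) = √(159104 + (-4 - 1354752 - 38304 - 13/112)) = √(159104 - 156022733/112) = √(-138203085/112) = I*√967421595/28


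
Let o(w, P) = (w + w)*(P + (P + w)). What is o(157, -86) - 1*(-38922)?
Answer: 34212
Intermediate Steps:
o(w, P) = 2*w*(w + 2*P) (o(w, P) = (2*w)*(w + 2*P) = 2*w*(w + 2*P))
o(157, -86) - 1*(-38922) = 2*157*(157 + 2*(-86)) - 1*(-38922) = 2*157*(157 - 172) + 38922 = 2*157*(-15) + 38922 = -4710 + 38922 = 34212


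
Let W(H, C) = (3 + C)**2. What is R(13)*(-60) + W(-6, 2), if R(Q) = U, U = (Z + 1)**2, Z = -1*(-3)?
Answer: -935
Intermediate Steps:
Z = 3
U = 16 (U = (3 + 1)**2 = 4**2 = 16)
R(Q) = 16
R(13)*(-60) + W(-6, 2) = 16*(-60) + (3 + 2)**2 = -960 + 5**2 = -960 + 25 = -935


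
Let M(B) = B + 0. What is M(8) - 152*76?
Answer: -11544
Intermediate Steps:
M(B) = B
M(8) - 152*76 = 8 - 152*76 = 8 - 11552 = -11544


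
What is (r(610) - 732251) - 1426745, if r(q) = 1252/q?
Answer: -658493154/305 ≈ -2.1590e+6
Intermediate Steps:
(r(610) - 732251) - 1426745 = (1252/610 - 732251) - 1426745 = (1252*(1/610) - 732251) - 1426745 = (626/305 - 732251) - 1426745 = -223335929/305 - 1426745 = -658493154/305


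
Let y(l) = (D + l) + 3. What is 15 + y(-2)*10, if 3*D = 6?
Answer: 45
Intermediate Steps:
D = 2 (D = (⅓)*6 = 2)
y(l) = 5 + l (y(l) = (2 + l) + 3 = 5 + l)
15 + y(-2)*10 = 15 + (5 - 2)*10 = 15 + 3*10 = 15 + 30 = 45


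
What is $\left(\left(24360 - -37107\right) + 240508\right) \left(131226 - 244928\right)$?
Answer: $-34335161450$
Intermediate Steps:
$\left(\left(24360 - -37107\right) + 240508\right) \left(131226 - 244928\right) = \left(\left(24360 + 37107\right) + 240508\right) \left(-113702\right) = \left(61467 + 240508\right) \left(-113702\right) = 301975 \left(-113702\right) = -34335161450$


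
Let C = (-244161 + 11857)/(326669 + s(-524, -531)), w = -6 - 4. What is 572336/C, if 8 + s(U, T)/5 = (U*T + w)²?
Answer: -13845921048150339/14519 ≈ -9.5364e+11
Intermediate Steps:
w = -10
s(U, T) = -40 + 5*(-10 + T*U)² (s(U, T) = -40 + 5*(U*T - 10)² = -40 + 5*(T*U - 10)² = -40 + 5*(-10 + T*U)²)
C = -232304/387071120409 (C = (-244161 + 11857)/(326669 + (-40 + 5*(-10 - 531*(-524))²)) = -232304/(326669 + (-40 + 5*(-10 + 278244)²)) = -232304/(326669 + (-40 + 5*278234²)) = -232304/(326669 + (-40 + 5*77414158756)) = -232304/(326669 + (-40 + 387070793780)) = -232304/(326669 + 387070793740) = -232304/387071120409 ≈ -6.0016e-7)
572336/C = 572336/(-232304/387071120409) = 572336*(-387071120409/232304) = -13845921048150339/14519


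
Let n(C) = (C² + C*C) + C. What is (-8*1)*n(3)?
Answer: -168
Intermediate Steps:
n(C) = C + 2*C² (n(C) = (C² + C²) + C = 2*C² + C = C + 2*C²)
(-8*1)*n(3) = (-8*1)*(3*(1 + 2*3)) = -24*(1 + 6) = -24*7 = -8*21 = -168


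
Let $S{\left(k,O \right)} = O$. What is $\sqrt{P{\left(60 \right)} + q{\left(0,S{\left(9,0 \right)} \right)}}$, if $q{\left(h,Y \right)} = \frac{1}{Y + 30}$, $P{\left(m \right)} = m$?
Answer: $\frac{\sqrt{54030}}{30} \approx 7.7481$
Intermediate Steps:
$q{\left(h,Y \right)} = \frac{1}{30 + Y}$
$\sqrt{P{\left(60 \right)} + q{\left(0,S{\left(9,0 \right)} \right)}} = \sqrt{60 + \frac{1}{30 + 0}} = \sqrt{60 + \frac{1}{30}} = \sqrt{\frac{1801}{30}} = \frac{\sqrt{54030}}{30}$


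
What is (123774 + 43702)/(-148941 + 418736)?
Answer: 167476/269795 ≈ 0.62075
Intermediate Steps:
(123774 + 43702)/(-148941 + 418736) = 167476/269795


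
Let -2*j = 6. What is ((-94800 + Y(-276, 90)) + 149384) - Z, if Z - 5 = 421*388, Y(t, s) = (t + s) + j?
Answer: -108958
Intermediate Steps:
j = -3 (j = -½*6 = -3)
Y(t, s) = -3 + s + t (Y(t, s) = (t + s) - 3 = (s + t) - 3 = -3 + s + t)
Z = 163353 (Z = 5 + 421*388 = 5 + 163348 = 163353)
((-94800 + Y(-276, 90)) + 149384) - Z = ((-94800 + (-3 + 90 - 276)) + 149384) - 1*163353 = ((-94800 - 189) + 149384) - 163353 = (-94989 + 149384) - 163353 = 54395 - 163353 = -108958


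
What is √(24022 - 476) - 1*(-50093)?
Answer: 50093 + √23546 ≈ 50246.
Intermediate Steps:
√(24022 - 476) - 1*(-50093) = √23546 + 50093 = 50093 + √23546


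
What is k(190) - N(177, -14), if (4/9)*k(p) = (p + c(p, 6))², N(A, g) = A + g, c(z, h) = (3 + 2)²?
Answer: 415373/4 ≈ 1.0384e+5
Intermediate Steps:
c(z, h) = 25 (c(z, h) = 5² = 25)
k(p) = 9*(25 + p)²/4 (k(p) = 9*(p + 25)²/4 = 9*(25 + p)²/4)
k(190) - N(177, -14) = 9*(25 + 190)²/4 - (177 - 14) = (9/4)*215² - 1*163 = (9/4)*46225 - 163 = 416025/4 - 163 = 415373/4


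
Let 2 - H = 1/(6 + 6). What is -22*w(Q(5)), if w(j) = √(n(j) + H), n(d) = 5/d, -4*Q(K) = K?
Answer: -55*I*√3/3 ≈ -31.754*I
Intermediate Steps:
Q(K) = -K/4
H = 23/12 (H = 2 - 1/(6 + 6) = 2 - 1/12 = 23/12 ≈ 1.9167)
w(j) = √(23/12 + 5/j) (w(j) = √(5/j + 23/12) = √(23/12 + 5/j))
-22*w(Q(5)) = -11*√(69 + 180/((-¼*5)))/3 = -11*√(69 + 180/(-5/4))/3 = -11*√(69 + 180*(-⅘))/3 = -11*√(69 - 144)/3 = -11*√(-75)/3 = -11*5*I*√3/3 = -55*I*√3/3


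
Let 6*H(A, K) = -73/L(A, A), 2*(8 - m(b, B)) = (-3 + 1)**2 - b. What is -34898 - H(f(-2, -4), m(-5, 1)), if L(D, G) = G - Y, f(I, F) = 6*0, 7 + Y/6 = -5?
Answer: -15075863/432 ≈ -34898.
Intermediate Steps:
Y = -72 (Y = -42 + 6*(-5) = -42 - 30 = -72)
f(I, F) = 0
L(D, G) = 72 + G (L(D, G) = G - 1*(-72) = G + 72 = 72 + G)
m(b, B) = 6 + b/2 (m(b, B) = 8 - ((-3 + 1)**2 - b)/2 = 8 - ((-2)**2 - b)/2 = 8 - (4 - b)/2 = 8 + (-2 + b/2) = 6 + b/2)
H(A, K) = -73/(6*(72 + A)) (H(A, K) = (-73/(72 + A))/6 = -73/(6*(72 + A)))
-34898 - H(f(-2, -4), m(-5, 1)) = -34898 - (-73)/(432 + 6*0) = -34898 - (-73)/(432 + 0) = -34898 - (-73)/432 = -34898 - 1*(-73/432) = -34898 + 73/432 = -15075863/432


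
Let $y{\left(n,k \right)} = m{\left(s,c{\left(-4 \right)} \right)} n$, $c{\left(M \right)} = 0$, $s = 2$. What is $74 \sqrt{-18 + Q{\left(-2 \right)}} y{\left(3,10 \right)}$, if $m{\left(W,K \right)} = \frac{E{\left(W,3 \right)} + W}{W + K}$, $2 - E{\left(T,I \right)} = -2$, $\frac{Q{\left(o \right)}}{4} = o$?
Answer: $666 i \sqrt{26} \approx 3395.9 i$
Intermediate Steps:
$Q{\left(o \right)} = 4 o$
$E{\left(T,I \right)} = 4$ ($E{\left(T,I \right)} = 2 - -2 = 2 + 2 = 4$)
$m{\left(W,K \right)} = \frac{4 + W}{K + W}$ ($m{\left(W,K \right)} = \frac{4 + W}{W + K} = \frac{4 + W}{K + W}$)
$y{\left(n,k \right)} = 3 n$ ($y{\left(n,k \right)} = \frac{4 + 2}{0 + 2} n = \frac{1}{2} \cdot 6 n = 3 n$)
$74 \sqrt{-18 + Q{\left(-2 \right)}} y{\left(3,10 \right)} = 74 \sqrt{-18 + 4 \left(-2\right)} 3 \cdot 3 = 74 \sqrt{-18 - 8} \cdot 9 = 74 \sqrt{-26} \cdot 9 = 74 i \sqrt{26} \cdot 9 = 666 i \sqrt{26}$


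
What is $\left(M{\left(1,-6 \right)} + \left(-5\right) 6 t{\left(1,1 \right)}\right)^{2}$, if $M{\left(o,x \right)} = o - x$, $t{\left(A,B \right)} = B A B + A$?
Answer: $2809$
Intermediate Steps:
$t{\left(A,B \right)} = A + A B^{2}$ ($t{\left(A,B \right)} = A B B + A = A B^{2} + A = A + A B^{2}$)
$\left(M{\left(1,-6 \right)} + \left(-5\right) 6 t{\left(1,1 \right)}\right)^{2} = \left(\left(1 - -6\right) + \left(-5\right) 6 \cdot 1 \left(1 + 1^{2}\right)\right)^{2} = \left(\left(1 + 6\right) - 30 \cdot 1 \left(1 + 1\right)\right)^{2} = \left(7 - 30 \cdot 1 \cdot 2\right)^{2} = \left(7 - 60\right)^{2} = \left(-53\right)^{2} = 2809$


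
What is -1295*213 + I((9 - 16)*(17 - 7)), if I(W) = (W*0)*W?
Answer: -275835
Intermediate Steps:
I(W) = 0 (I(W) = 0*W = 0)
-1295*213 + I((9 - 16)*(17 - 7)) = -1295*213 + 0 = -275835 + 0 = -275835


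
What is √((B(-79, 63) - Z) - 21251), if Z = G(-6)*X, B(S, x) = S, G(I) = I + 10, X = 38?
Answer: I*√21482 ≈ 146.57*I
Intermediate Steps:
G(I) = 10 + I
Z = 152 (Z = (10 - 6)*38 = 4*38 = 152)
√((B(-79, 63) - Z) - 21251) = √((-79 - 1*152) - 21251) = √((-79 - 152) - 21251) = √(-231 - 21251) = √(-21482) = I*√21482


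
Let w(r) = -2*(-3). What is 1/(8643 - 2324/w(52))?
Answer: 3/24767 ≈ 0.00012113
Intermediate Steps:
w(r) = 6 (w(r) = -1*(-6) = 6)
1/(8643 - 2324/w(52)) = 1/(8643 - 2324/6) = 1/(8643 - 2324*⅙) = 1/(8643 - 1162/3) = 1/(24767/3) = 3/24767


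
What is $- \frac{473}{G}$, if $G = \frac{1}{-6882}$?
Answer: $3255186$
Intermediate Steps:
$G = - \frac{1}{6882} \approx -0.00014531$
$- \frac{473}{G} = - \frac{473}{- \frac{1}{6882}} = \left(-473\right) \left(-6882\right) = 3255186$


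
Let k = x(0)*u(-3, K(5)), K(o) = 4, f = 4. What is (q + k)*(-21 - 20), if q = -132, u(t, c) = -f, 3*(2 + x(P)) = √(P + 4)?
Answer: 15580/3 ≈ 5193.3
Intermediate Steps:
x(P) = -2 + √(4 + P)/3 (x(P) = -2 + √(P + 4)/3 = -2 + √(4 + P)/3)
u(t, c) = -4 (u(t, c) = -1*4 = -4)
k = 16/3 (k = (-2 + √(4 + 0)/3)*(-4) = (-2 + √4/3)*(-4) = (-2 + (⅓)*2)*(-4) = (-2 + ⅔)*(-4) = -4/3*(-4) = 16/3 ≈ 5.3333)
(q + k)*(-21 - 20) = (-132 + 16/3)*(-21 - 20) = -380/3*(-41) = 15580/3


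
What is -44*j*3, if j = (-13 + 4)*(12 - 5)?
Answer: 8316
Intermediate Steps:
j = -63 (j = -9*7 = -63)
-44*j*3 = -44*(-63)*3 = 2772*3 = 8316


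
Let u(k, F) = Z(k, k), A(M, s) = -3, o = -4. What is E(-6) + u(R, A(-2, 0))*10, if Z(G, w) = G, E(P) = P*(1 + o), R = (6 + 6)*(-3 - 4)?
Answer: -822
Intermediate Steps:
R = -84 (R = 12*(-7) = -84)
E(P) = -3*P (E(P) = P*(1 - 4) = P*(-3) = -3*P)
u(k, F) = k
E(-6) + u(R, A(-2, 0))*10 = -3*(-6) - 84*10 = 18 - 840 = -822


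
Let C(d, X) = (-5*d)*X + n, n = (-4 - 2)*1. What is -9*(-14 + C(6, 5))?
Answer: 1530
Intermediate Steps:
n = -6 (n = -6*1 = -6)
C(d, X) = -6 - 5*X*d (C(d, X) = (-5*d)*X - 6 = -5*X*d - 6 = -6 - 5*X*d)
-9*(-14 + C(6, 5)) = -9*(-14 + (-6 - 5*5*6)) = -9*(-14 + (-6 - 150)) = -9*(-14 - 156) = -9*(-170) = 1530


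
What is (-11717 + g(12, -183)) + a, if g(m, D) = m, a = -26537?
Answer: -38242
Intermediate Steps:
(-11717 + g(12, -183)) + a = (-11717 + 12) - 26537 = -11705 - 26537 = -38242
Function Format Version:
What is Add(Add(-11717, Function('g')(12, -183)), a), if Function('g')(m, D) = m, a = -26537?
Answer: -38242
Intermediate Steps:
Add(Add(-11717, Function('g')(12, -183)), a) = Add(Add(-11717, 12), -26537) = Add(-11705, -26537) = -38242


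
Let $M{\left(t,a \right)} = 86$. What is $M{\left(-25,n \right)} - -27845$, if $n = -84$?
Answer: $27931$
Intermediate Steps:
$M{\left(-25,n \right)} - -27845 = 86 - -27845 = 86 + 27845 = 27931$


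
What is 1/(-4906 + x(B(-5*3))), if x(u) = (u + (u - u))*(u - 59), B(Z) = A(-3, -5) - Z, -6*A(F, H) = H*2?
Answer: -9/50504 ≈ -0.00017820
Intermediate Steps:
A(F, H) = -H/3 (A(F, H) = -H*2/6 = -H/3)
B(Z) = 5/3 - Z (B(Z) = -⅓*(-5) - Z = 5/3 - Z)
x(u) = u*(-59 + u) (x(u) = (u + 0)*(-59 + u) = u*(-59 + u))
1/(-4906 + x(B(-5*3))) = 1/(-4906 + (5/3 - (-5)*3)*(-59 + (5/3 - (-5)*3))) = 1/(-4906 + (5/3 - 1*(-15))*(-59 + (5/3 - 1*(-15)))) = 1/(-4906 + (5/3 + 15)*(-59 + (5/3 + 15))) = 1/(-4906 + 50*(-59 + 50/3)/3) = 1/(-4906 + (50/3)*(-127/3)) = 1/(-4906 - 6350/9) = 1/(-50504/9) = -9/50504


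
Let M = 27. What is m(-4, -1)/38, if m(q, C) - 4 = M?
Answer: 31/38 ≈ 0.81579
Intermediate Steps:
m(q, C) = 31 (m(q, C) = 4 + 27 = 31)
m(-4, -1)/38 = 31/38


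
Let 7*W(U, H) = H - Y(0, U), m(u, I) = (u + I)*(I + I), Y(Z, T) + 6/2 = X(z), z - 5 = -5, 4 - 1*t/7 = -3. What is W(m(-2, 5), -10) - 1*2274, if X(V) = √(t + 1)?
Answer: -2275 - 5*√2/7 ≈ -2276.0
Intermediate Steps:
t = 49 (t = 28 - 7*(-3) = 28 + 21 = 49)
z = 0 (z = 5 - 5 = 0)
X(V) = 5*√2 (X(V) = √(49 + 1) = √50 = 5*√2)
Y(Z, T) = -3 + 5*√2
m(u, I) = 2*I*(I + u) (m(u, I) = (I + u)*(2*I) = 2*I*(I + u))
W(U, H) = 3/7 - 5*√2/7 + H/7 (W(U, H) = (H - (-3 + 5*√2))/7 = (H + (3 - 5*√2))/7 = (3 + H - 5*√2)/7 = 3/7 - 5*√2/7 + H/7)
W(m(-2, 5), -10) - 1*2274 = (3/7 - 5*√2/7 + (⅐)*(-10)) - 1*2274 = (3/7 - 5*√2/7 - 10/7) - 2274 = (-1 - 5*√2/7) - 2274 = -2275 - 5*√2/7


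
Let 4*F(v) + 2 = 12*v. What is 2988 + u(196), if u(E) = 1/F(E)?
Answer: 3510902/1175 ≈ 2988.0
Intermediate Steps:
F(v) = -½ + 3*v (F(v) = -½ + (12*v)/4 = -½ + 3*v)
u(E) = 1/(-½ + 3*E)
2988 + u(196) = 2988 + 2/(-1 + 6*196) = 2988 + 2/(-1 + 1176) = 2988 + 2/1175 = 3510902/1175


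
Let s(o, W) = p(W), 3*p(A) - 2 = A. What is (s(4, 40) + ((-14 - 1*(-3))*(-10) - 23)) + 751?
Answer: 852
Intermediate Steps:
p(A) = 2/3 + A/3
s(o, W) = 2/3 + W/3
(s(4, 40) + ((-14 - 1*(-3))*(-10) - 23)) + 751 = ((2/3 + (1/3)*40) + ((-14 - 1*(-3))*(-10) - 23)) + 751 = ((2/3 + 40/3) + ((-14 + 3)*(-10) - 23)) + 751 = (14 + (-11*(-10) - 23)) + 751 = (14 + (110 - 23)) + 751 = (14 + 87) + 751 = 101 + 751 = 852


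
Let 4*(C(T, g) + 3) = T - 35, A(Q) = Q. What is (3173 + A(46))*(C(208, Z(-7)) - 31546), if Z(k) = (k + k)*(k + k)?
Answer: -405668037/4 ≈ -1.0142e+8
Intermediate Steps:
Z(k) = 4*k² (Z(k) = (2*k)*(2*k) = 4*k²)
C(T, g) = -47/4 + T/4 (C(T, g) = -3 + (T - 35)/4 = -3 + (-35 + T)/4 = -3 + (-35/4 + T/4) = -47/4 + T/4)
(3173 + A(46))*(C(208, Z(-7)) - 31546) = (3173 + 46)*((-47/4 + (¼)*208) - 31546) = 3219*((-47/4 + 52) - 31546) = 3219*(161/4 - 31546) = 3219*(-126023/4) = -405668037/4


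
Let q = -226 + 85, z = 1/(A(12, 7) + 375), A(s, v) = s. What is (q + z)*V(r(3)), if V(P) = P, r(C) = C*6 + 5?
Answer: -1255018/387 ≈ -3242.9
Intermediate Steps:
r(C) = 5 + 6*C (r(C) = 6*C + 5 = 5 + 6*C)
z = 1/387 (z = 1/(12 + 375) = 1/387 ≈ 0.0025840)
q = -141
(q + z)*V(r(3)) = (-141 + 1/387)*(5 + 6*3) = -54566*(5 + 18)/387 = -54566/387*23 = -1255018/387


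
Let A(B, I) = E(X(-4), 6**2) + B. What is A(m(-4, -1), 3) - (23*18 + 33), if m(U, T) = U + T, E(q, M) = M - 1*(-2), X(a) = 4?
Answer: -414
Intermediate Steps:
E(q, M) = 2 + M (E(q, M) = M + 2 = 2 + M)
m(U, T) = T + U
A(B, I) = 38 + B (A(B, I) = (2 + 6**2) + B = (2 + 36) + B = 38 + B)
A(m(-4, -1), 3) - (23*18 + 33) = (38 + (-1 - 4)) - (23*18 + 33) = (38 - 5) - (414 + 33) = 33 - 1*447 = 33 - 447 = -414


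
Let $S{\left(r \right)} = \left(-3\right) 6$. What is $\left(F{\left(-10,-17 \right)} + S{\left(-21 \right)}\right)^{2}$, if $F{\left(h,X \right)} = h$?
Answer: $784$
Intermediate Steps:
$S{\left(r \right)} = -18$
$\left(F{\left(-10,-17 \right)} + S{\left(-21 \right)}\right)^{2} = \left(-10 - 18\right)^{2} = \left(-28\right)^{2} = 784$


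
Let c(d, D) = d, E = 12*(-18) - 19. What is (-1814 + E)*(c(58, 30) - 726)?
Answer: 1368732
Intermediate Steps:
E = -235 (E = -216 - 19 = -235)
(-1814 + E)*(c(58, 30) - 726) = (-1814 - 235)*(58 - 726) = -2049*(-668) = 1368732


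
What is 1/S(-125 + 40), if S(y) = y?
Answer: -1/85 ≈ -0.011765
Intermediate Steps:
1/S(-125 + 40) = 1/(-125 + 40) = 1/(-85) = -1/85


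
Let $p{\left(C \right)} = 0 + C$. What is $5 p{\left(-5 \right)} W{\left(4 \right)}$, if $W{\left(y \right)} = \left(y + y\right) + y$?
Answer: $-300$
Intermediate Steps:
$W{\left(y \right)} = 3 y$ ($W{\left(y \right)} = 2 y + y = 3 y$)
$p{\left(C \right)} = C$
$5 p{\left(-5 \right)} W{\left(4 \right)} = 5 \left(-5\right) 3 \cdot 4 = \left(-25\right) 12 = -300$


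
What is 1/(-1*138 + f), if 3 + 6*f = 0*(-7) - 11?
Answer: -3/421 ≈ -0.0071259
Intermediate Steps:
f = -7/3 (f = -½ + (0*(-7) - 11)/6 = -½ + (0 - 11)/6 = -½ + (⅙)*(-11) = -½ - 11/6 = -7/3 ≈ -2.3333)
1/(-1*138 + f) = 1/(-1*138 - 7/3) = 1/(-138 - 7/3) = 1/(-421/3) = -3/421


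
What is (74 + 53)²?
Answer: 16129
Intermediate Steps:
(74 + 53)² = 127² = 16129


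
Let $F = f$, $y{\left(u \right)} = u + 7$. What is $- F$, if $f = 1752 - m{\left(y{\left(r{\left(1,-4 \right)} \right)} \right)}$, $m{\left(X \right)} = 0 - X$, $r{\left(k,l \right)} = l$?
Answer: $-1755$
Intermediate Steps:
$y{\left(u \right)} = 7 + u$
$m{\left(X \right)} = - X$
$f = 1755$ ($f = 1752 - - (7 - 4) = 1752 - \left(-1\right) 3 = 1752 - -3 = 1752 + 3 = 1755$)
$F = 1755$
$- F = \left(-1\right) 1755 = -1755$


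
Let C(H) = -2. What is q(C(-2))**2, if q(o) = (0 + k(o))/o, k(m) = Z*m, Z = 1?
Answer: 1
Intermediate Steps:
k(m) = m (k(m) = 1*m = m)
q(o) = 1 (q(o) = (0 + o)/o = o/o = 1)
q(C(-2))**2 = 1**2 = 1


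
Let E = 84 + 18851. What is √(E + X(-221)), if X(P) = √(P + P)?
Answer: √(18935 + I*√442) ≈ 137.6 + 0.0764*I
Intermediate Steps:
E = 18935
X(P) = √2*√P (X(P) = √(2*P) = √2*√P)
√(E + X(-221)) = √(18935 + √2*√(-221)) = √(18935 + √2*(I*√221)) = √(18935 + I*√442)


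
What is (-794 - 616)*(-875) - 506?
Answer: 1233244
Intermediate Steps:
(-794 - 616)*(-875) - 506 = -1410*(-875) - 506 = 1233750 - 506 = 1233244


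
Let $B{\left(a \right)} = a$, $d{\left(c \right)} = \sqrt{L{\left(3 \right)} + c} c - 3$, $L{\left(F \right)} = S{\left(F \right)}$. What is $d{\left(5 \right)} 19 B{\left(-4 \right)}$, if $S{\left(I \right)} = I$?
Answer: $228 - 760 \sqrt{2} \approx -846.8$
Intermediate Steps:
$L{\left(F \right)} = F$
$d{\left(c \right)} = -3 + c \sqrt{3 + c}$ ($d{\left(c \right)} = \sqrt{3 + c} c - 3 = c \sqrt{3 + c} - 3 = -3 + c \sqrt{3 + c}$)
$d{\left(5 \right)} 19 B{\left(-4 \right)} = \left(-3 + 5 \sqrt{3 + 5}\right) 19 \left(-4\right) = \left(-3 + 5 \sqrt{8}\right) 19 \left(-4\right) = \left(-3 + 5 \cdot 2 \sqrt{2}\right) 19 \left(-4\right) = \left(-3 + 10 \sqrt{2}\right) 19 \left(-4\right) = \left(-57 + 190 \sqrt{2}\right) \left(-4\right) = 228 - 760 \sqrt{2}$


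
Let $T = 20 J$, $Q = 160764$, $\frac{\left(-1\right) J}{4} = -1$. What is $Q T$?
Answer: $12861120$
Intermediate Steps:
$J = 4$ ($J = \left(-4\right) \left(-1\right) = 4$)
$T = 80$ ($T = 20 \cdot 4 = 80$)
$Q T = 160764 \cdot 80 = 12861120$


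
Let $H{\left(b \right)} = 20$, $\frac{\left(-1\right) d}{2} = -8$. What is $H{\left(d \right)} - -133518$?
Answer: $133538$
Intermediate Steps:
$d = 16$ ($d = \left(-2\right) \left(-8\right) = 16$)
$H{\left(d \right)} - -133518 = 20 - -133518 = 20 + 133518 = 133538$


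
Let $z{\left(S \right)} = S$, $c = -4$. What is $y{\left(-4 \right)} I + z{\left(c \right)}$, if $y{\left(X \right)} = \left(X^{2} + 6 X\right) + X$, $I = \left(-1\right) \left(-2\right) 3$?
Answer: $-76$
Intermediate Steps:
$I = 6$ ($I = 2 \cdot 3 = 6$)
$y{\left(X \right)} = X^{2} + 7 X$
$y{\left(-4 \right)} I + z{\left(c \right)} = - 4 \left(7 - 4\right) 6 - 4 = \left(-4\right) 3 \cdot 6 - 4 = \left(-12\right) 6 - 4 = -72 - 4 = -76$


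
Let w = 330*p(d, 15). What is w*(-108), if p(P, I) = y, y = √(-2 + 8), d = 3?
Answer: -35640*√6 ≈ -87300.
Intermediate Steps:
y = √6 ≈ 2.4495
p(P, I) = √6
w = 330*√6 ≈ 808.33
w*(-108) = (330*√6)*(-108) = -35640*√6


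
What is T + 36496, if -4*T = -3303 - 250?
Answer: 149537/4 ≈ 37384.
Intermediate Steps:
T = 3553/4 (T = -(-3303 - 250)/4 = -1/4*(-3553) = 3553/4 ≈ 888.25)
T + 36496 = 3553/4 + 36496 = 149537/4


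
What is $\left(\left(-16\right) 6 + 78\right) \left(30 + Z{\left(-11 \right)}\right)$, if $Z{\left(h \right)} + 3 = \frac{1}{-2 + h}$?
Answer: $- \frac{6300}{13} \approx -484.62$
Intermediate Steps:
$Z{\left(h \right)} = -3 + \frac{1}{-2 + h}$
$\left(\left(-16\right) 6 + 78\right) \left(30 + Z{\left(-11 \right)}\right) = \left(\left(-16\right) 6 + 78\right) \left(30 + \frac{7 - -33}{-2 - 11}\right) = \left(-96 + 78\right) \left(30 + \frac{7 + 33}{-13}\right) = - 18 \left(30 - \frac{40}{13}\right) = \left(-18\right) \frac{350}{13} = - \frac{6300}{13}$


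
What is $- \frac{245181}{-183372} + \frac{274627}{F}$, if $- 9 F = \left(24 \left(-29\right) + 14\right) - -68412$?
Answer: $- \frac{72770668511}{2069964260} \approx -35.156$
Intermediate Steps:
$F = - \frac{67730}{9}$ ($F = - \frac{\left(24 \left(-29\right) + 14\right) - -68412}{9} = - \frac{\left(-696 + 14\right) + 68412}{9} = - \frac{-682 + 68412}{9} = \left(- \frac{1}{9}\right) 67730 = - \frac{67730}{9} \approx -7525.6$)
$- \frac{245181}{-183372} + \frac{274627}{F} = - \frac{245181}{-183372} + \frac{274627}{- \frac{67730}{9}} = \left(-245181\right) \left(- \frac{1}{183372}\right) + 274627 \left(- \frac{9}{67730}\right) = \frac{81727}{61124} - \frac{2471643}{67730} = - \frac{72770668511}{2069964260}$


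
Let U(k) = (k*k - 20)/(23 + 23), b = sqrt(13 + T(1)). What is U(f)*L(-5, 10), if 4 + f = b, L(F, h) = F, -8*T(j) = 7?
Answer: -325/368 + 5*sqrt(194)/23 ≈ 2.1448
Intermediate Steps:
T(j) = -7/8 (T(j) = -1/8*7 = -7/8)
b = sqrt(194)/4 (b = sqrt(13 - 7/8) = sqrt(97/8) = sqrt(194)/4 ≈ 3.4821)
f = -4 + sqrt(194)/4 ≈ -0.51790
U(k) = -10/23 + k**2/46 (U(k) = (k**2 - 20)/46 = (-20 + k**2)*(1/46) = -10/23 + k**2/46)
U(f)*L(-5, 10) = (-10/23 + (-4 + sqrt(194)/4)**2/46)*(-5) = 50/23 - 5*(-4 + sqrt(194)/4)**2/46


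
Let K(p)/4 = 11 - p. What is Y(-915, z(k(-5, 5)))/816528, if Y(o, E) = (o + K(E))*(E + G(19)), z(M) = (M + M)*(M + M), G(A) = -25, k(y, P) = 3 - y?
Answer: -145915/272176 ≈ -0.53611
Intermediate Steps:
K(p) = 44 - 4*p (K(p) = 4*(11 - p) = 44 - 4*p)
z(M) = 4*M**2 (z(M) = (2*M)*(2*M) = 4*M**2)
Y(o, E) = (-25 + E)*(44 + o - 4*E) (Y(o, E) = (o + (44 - 4*E))*(E - 25) = (44 + o - 4*E)*(-25 + E) = (-25 + E)*(44 + o - 4*E))
Y(-915, z(k(-5, 5)))/816528 = (-1100 - 25*(-915) - 4*16*(3 - 1*(-5))**4 + 144*(4*(3 - 1*(-5))**2) + (4*(3 - 1*(-5))**2)*(-915))/816528 = (-1100 + 22875 - 4*16*(3 + 5)**4 + 144*(4*(3 + 5)**2) + (4*(3 + 5)**2)*(-915))*(1/816528) = (-1100 + 22875 - 4*(4*8**2)**2 + 144*(4*8**2) + (4*8**2)*(-915))*(1/816528) = (-1100 + 22875 - 4*(4*64)**2 + 144*(4*64) + (4*64)*(-915))*(1/816528) = (-1100 + 22875 - 4*256**2 + 144*256 + 256*(-915))*(1/816528) = (-1100 + 22875 - 4*65536 + 36864 - 234240)*(1/816528) = (-1100 + 22875 - 262144 + 36864 - 234240)*(1/816528) = -437745*1/816528 = -145915/272176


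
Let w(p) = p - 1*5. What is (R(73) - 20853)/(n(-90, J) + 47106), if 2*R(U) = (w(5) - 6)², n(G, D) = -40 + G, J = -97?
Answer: -20835/46976 ≈ -0.44352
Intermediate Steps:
w(p) = -5 + p (w(p) = p - 5 = -5 + p)
R(U) = 18 (R(U) = ((-5 + 5) - 6)²/2 = (0 - 6)²/2 = (½)*(-6)² = (½)*36 = 18)
(R(73) - 20853)/(n(-90, J) + 47106) = (18 - 20853)/((-40 - 90) + 47106) = -20835/(-130 + 47106) = -20835/46976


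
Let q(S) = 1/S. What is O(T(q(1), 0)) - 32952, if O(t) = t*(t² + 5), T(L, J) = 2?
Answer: -32934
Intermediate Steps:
O(t) = t*(5 + t²)
O(T(q(1), 0)) - 32952 = 2*(5 + 2²) - 32952 = 2*(5 + 4) - 32952 = 2*9 - 32952 = 18 - 32952 = -32934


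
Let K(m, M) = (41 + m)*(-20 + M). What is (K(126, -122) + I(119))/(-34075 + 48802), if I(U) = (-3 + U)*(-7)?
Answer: -24526/14727 ≈ -1.6654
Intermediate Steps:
I(U) = 21 - 7*U
K(m, M) = (-20 + M)*(41 + m)
(K(126, -122) + I(119))/(-34075 + 48802) = ((-820 - 20*126 + 41*(-122) - 122*126) + (21 - 7*119))/(-34075 + 48802) = ((-820 - 2520 - 5002 - 15372) + (21 - 833))/14727 = (-23714 - 812)*(1/14727) = -24526*1/14727 = -24526/14727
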